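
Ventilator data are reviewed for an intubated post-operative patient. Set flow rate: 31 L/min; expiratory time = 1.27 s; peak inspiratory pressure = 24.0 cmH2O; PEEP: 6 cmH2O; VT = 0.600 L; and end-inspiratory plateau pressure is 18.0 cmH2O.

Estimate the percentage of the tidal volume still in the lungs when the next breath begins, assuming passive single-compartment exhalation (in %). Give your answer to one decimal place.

11.2

Flow: 31 L/min ÷ 60 = 0.5167 L/s.
R = (PIP − Pplat)/V̇ = (24.0 − 18.0) / 0.5167 = 6.0/0.5167 = 11.612 cmH2O·s/L.
C = Vt/(Pplat − PEEP) = 600.0 / (18.0 − 6) = 600.0/12.0 = 50.0 mL/cmH2O.
τ = R × C = 11.612 × 0.05 L/cmH2O = 0.5806 s.
Fraction remaining at end-expiration = e^(−Te/τ) = e^(−1.27/0.5806) = 0.1122 → 11.22%.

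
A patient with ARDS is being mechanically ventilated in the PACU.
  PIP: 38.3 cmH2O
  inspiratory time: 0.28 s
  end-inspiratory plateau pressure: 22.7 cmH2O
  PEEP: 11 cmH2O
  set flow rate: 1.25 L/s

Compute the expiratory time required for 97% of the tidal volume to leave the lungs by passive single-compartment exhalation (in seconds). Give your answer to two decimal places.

1.31

Vt = flow × Ti = 1.25 L/s × 0.28 s × 1000 mL/L = 350.0 mL.
R = (PIP − Pplat)/V̇ = (38.3 − 22.7) / 1.25 = 15.6/1.25 = 12.48 cmH2O·s/L.
C = Vt/(Pplat − PEEP) = 350.0 / (22.7 − 11) = 350.0/11.7 = 29.915 mL/cmH2O.
τ = R × C = 12.48 × 0.02992 L/cmH2O = 0.3734 s.
t = −τ·ln(1 − 0.97) = −0.3734·ln(0.03) = 1.309 s.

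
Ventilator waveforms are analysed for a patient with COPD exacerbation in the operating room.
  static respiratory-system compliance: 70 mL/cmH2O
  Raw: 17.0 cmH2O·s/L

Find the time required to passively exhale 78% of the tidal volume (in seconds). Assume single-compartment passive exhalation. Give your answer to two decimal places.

τ = R × C = 17.0 × 70 mL/cmH2O = 17.0 × 0.070 L/cmH2O = 1.19 s.
Exhaled fraction f = 1 − e^(−t/τ) → t = −τ·ln(1 − f) = −1.19·ln(0.22) = 1.802 s.

1.80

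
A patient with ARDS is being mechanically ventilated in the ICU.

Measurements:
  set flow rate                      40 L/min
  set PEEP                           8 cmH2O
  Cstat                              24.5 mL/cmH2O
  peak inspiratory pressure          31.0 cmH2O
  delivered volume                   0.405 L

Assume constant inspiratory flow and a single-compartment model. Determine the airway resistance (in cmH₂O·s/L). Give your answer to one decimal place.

9.7

Flow: 40 L/min ÷ 60 = 0.6667 L/s.
Equation of motion (constant flow): PIP = Vt/C + R·V̇ + PEEP.
R·V̇ = PIP − Vt/C − PEEP = 31.0 − 405/24.5 − 8 = 31.0 − 16.531 − 8 = 6.469 cmH2O.
R = 6.469 / 0.6667 = 9.703 cmH2O·s/L.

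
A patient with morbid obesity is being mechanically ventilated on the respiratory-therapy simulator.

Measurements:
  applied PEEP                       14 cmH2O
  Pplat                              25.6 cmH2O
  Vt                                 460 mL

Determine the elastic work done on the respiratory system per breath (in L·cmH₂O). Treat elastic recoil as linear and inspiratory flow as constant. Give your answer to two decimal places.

2.67

Elastic work ≈ ½ × (Pplat − PEEP) × Vt = 0.5 × (25.6 − 14) × 0.460 L = 0.5 × 11.6 × 0.460 = 2.668 L·cmH2O.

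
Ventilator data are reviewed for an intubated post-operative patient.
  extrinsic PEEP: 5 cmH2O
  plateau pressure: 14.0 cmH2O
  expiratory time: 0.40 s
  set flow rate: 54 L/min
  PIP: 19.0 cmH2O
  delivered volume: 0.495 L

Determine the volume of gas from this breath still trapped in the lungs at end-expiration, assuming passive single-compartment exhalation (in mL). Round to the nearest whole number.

Flow: 54 L/min ÷ 60 = 0.9 L/s.
R = (PIP − Pplat)/V̇ = (19.0 − 14.0) / 0.9 = 5.0/0.9 = 5.556 cmH2O·s/L.
C = Vt/(Pplat − PEEP) = 495.0 / (14.0 − 5) = 495.0/9.0 = 55.0 mL/cmH2O.
τ = R × C = 5.556 × 0.055 L/cmH2O = 0.3056 s.
Fraction remaining = e^(−Te/τ) = e^(−0.40/0.3056) = 0.2701.
Trapped volume = 495.0 × 0.2701 = 133.7 mL.

134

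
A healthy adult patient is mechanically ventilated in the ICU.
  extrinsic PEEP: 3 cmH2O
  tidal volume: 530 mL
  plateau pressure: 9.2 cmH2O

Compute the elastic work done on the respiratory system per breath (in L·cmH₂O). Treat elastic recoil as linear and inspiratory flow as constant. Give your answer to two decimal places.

1.64

Elastic work ≈ ½ × (Pplat − PEEP) × Vt = 0.5 × (9.2 − 3) × 0.530 L = 0.5 × 6.2 × 0.530 = 1.643 L·cmH2O.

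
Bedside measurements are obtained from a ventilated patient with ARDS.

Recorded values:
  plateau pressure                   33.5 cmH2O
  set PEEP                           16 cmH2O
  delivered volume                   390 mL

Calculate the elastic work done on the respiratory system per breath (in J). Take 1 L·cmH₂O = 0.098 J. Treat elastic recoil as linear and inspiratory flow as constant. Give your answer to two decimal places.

Elastic work ≈ ½ × (Pplat − PEEP) × Vt = 0.5 × (33.5 − 16) × 0.390 L = 0.5 × 17.5 × 0.390 = 3.413 L·cmH2O.
× 0.098 J/(L·cmH2O) → 0.3345 J.

0.33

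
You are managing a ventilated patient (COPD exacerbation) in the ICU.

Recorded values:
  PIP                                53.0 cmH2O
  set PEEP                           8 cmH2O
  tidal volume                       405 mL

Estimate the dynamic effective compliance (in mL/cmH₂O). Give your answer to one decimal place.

Dynamic compliance = Vt / (PIP − PEEP) = 405 / (53.0 − 8) = 405 / 45.0 = 9.0 mL/cmH2O.

9.0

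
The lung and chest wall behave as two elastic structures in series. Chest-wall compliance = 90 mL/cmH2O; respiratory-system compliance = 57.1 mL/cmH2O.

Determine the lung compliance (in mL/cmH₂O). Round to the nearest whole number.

156

1/CL = 1/Crs − 1/Ccw.
1/CL = 1/57.1 − 1/90 = 0.006402.
CL = 156.2 mL/cmH2O.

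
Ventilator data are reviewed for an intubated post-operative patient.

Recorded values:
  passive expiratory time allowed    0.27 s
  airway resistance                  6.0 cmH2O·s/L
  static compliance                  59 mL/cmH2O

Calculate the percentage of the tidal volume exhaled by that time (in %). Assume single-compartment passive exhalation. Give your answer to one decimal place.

τ = R × C = 6.0 × 59 mL/cmH2O = 6.0 × 0.059 L/cmH2O = 0.354 s.
Passive exhalation: V(t)/V₀ = e^(−t/τ) = e^(−0.27/0.354) = 0.4664.
Fraction exhaled = 1 − 0.4664 = 0.5336 → 53.36%.

53.4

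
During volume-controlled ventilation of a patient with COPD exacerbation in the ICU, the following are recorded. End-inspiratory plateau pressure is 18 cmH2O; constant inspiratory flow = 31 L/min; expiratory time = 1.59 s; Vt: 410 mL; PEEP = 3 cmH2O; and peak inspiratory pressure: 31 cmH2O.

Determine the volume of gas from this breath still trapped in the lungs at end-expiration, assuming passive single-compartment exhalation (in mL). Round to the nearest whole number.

Flow: 31 L/min ÷ 60 = 0.5167 L/s.
R = (PIP − Pplat)/V̇ = (31 − 18) / 0.5167 = 13.0/0.5167 = 25.16 cmH2O·s/L.
C = Vt/(Pplat − PEEP) = 410.0 / (18 − 3) = 410.0/15.0 = 27.333 mL/cmH2O.
τ = R × C = 25.16 × 0.02733 L/cmH2O = 0.6876 s.
Fraction remaining = e^(−Te/τ) = e^(−1.59/0.6876) = 0.09902.
Trapped volume = 410.0 × 0.09902 = 40.598 mL.

41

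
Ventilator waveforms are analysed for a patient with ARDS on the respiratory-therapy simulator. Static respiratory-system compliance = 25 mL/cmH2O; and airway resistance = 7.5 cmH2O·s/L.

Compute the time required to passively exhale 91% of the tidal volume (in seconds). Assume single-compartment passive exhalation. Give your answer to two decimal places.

0.45

τ = R × C = 7.5 × 25 mL/cmH2O = 7.5 × 0.025 L/cmH2O = 0.1875 s.
Exhaled fraction f = 1 − e^(−t/τ) → t = −τ·ln(1 − f) = −0.1875·ln(0.09) = 0.4515 s.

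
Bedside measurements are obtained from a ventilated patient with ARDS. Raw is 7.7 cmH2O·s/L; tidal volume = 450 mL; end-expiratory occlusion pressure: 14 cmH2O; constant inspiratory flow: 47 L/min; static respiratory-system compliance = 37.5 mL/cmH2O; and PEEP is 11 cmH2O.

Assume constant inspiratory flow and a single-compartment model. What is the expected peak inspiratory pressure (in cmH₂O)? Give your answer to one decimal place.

32.0

Flow: 47 L/min ÷ 60 = 0.7833 L/s.
Total PEEP = 14 cmH2O (set 11 + intrinsic 3); this is the baseline alveolar pressure.
Equation of motion (constant flow): PIP = Vt/C + R·V̇ + PEEP.
PIP = 450/37.5 + 7.7×0.7833 + 14 = 12.0 + 6.031 + 14 = 32.031 cmH2O.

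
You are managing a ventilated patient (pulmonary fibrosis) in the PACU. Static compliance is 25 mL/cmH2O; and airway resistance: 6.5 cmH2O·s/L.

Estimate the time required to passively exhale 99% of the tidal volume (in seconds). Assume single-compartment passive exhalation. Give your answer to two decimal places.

τ = R × C = 6.5 × 25 mL/cmH2O = 6.5 × 0.025 L/cmH2O = 0.1625 s.
Exhaled fraction f = 1 − e^(−t/τ) → t = −τ·ln(1 − f) = −0.1625·ln(0.01) = 0.7483 s.

0.75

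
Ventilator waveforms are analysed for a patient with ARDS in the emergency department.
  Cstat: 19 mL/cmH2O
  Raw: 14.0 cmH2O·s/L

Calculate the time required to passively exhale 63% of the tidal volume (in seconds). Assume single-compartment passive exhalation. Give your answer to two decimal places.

0.26

τ = R × C = 14.0 × 19 mL/cmH2O = 14.0 × 0.019 L/cmH2O = 0.266 s.
Exhaled fraction f = 1 − e^(−t/τ) → t = −τ·ln(1 − f) = −0.266·ln(0.37) = 0.2645 s.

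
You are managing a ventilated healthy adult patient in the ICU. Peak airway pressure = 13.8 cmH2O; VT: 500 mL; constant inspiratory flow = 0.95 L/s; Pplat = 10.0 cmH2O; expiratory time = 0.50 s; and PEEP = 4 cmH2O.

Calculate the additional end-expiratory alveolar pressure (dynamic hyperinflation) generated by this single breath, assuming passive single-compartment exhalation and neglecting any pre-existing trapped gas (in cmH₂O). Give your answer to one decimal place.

R = (PIP − Pplat)/V̇ = (13.8 − 10.0) / 0.95 = 3.8/0.95 = 4.0 cmH2O·s/L.
C = Vt/(Pplat − PEEP) = 500.0 / (10.0 − 4) = 500.0/6.0 = 83.333 mL/cmH2O.
τ = R × C = 4.0 × 0.08333 L/cmH2O = 0.3333 s.
Fraction remaining = e^(−Te/τ) = e^(−0.50/0.3333) = 0.2231; trapped volume = 500.0 × 0.2231 = 111.55 mL.
Additional alveolar pressure from trapping ≈ V_trapped / C = 111.55 / 83.333 = 1.339 cmH2O.

1.3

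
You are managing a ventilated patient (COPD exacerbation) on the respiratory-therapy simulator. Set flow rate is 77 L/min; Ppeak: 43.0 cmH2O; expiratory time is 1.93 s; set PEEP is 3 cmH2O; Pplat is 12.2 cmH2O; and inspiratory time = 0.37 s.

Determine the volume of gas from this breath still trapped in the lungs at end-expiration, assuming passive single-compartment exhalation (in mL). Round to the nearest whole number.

100

Flow: 77 L/min ÷ 60 = 1.2833 L/s.
Vt = flow × Ti = 1.2833 L/s × 0.37 s × 1000 mL/L = 474.82 mL.
R = (PIP − Pplat)/V̇ = (43.0 − 12.2) / 1.2833 = 30.8/1.2833 = 24.001 cmH2O·s/L.
C = Vt/(Pplat − PEEP) = 474.82 / (12.2 − 3) = 474.82/9.2 = 51.611 mL/cmH2O.
τ = R × C = 24.001 × 0.05161 L/cmH2O = 1.239 s.
Fraction remaining = e^(−Te/τ) = e^(−1.93/1.239) = 0.2106.
Trapped volume = 474.82 × 0.2106 = 99.997 mL.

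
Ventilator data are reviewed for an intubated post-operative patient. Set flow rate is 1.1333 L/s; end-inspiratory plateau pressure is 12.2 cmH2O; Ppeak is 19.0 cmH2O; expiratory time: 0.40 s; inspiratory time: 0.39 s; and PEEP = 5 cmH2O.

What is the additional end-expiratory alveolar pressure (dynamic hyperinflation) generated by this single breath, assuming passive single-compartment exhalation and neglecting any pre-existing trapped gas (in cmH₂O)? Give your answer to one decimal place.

Vt = flow × Ti = 1.1333 L/s × 0.39 s × 1000 mL/L = 441.99 mL.
R = (PIP − Pplat)/V̇ = (19.0 − 12.2) / 1.1333 = 6.8/1.1333 = 6.0 cmH2O·s/L.
C = Vt/(Pplat − PEEP) = 441.99 / (12.2 − 5) = 441.99/7.2 = 61.388 mL/cmH2O.
τ = R × C = 6.0 × 0.06139 L/cmH2O = 0.3683 s.
Fraction remaining = e^(−Te/τ) = e^(−0.40/0.3683) = 0.3375; trapped volume = 441.99 × 0.3375 = 149.17 mL.
Additional alveolar pressure from trapping ≈ V_trapped / C = 149.17 / 61.388 = 2.43 cmH2O.

2.4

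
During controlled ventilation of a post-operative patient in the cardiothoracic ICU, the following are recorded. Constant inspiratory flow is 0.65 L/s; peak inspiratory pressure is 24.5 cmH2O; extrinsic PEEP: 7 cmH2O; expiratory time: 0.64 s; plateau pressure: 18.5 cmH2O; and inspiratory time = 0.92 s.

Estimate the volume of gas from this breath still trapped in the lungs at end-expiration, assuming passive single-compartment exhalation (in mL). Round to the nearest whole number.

158

Vt = flow × Ti = 0.65 L/s × 0.92 s × 1000 mL/L = 598.0 mL.
R = (PIP − Pplat)/V̇ = (24.5 − 18.5) / 0.65 = 6.0/0.65 = 9.231 cmH2O·s/L.
C = Vt/(Pplat − PEEP) = 598.0 / (18.5 − 7) = 598.0/11.5 = 52.0 mL/cmH2O.
τ = R × C = 9.231 × 0.052 L/cmH2O = 0.48 s.
Fraction remaining = e^(−Te/τ) = e^(−0.64/0.48) = 0.2636.
Trapped volume = 598.0 × 0.2636 = 157.63 mL.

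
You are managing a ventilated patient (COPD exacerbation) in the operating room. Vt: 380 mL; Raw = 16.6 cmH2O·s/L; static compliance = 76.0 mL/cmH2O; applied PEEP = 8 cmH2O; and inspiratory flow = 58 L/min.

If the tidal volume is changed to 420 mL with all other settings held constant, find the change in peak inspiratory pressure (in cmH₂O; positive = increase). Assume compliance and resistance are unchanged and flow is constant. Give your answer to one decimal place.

0.5

PIP = Vt/C + R·V̇ + PEEP (constant-flow equation of motion).
Only the elastic term changes: ΔPIP = ΔVt / C = (420 − 380) / 76.0 = 0.5263 cmH2O.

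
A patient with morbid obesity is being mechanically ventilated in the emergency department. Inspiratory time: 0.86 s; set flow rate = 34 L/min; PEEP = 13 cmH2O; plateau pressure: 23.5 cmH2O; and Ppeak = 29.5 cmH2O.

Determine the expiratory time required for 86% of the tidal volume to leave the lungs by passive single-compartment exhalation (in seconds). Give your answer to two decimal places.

0.97

Flow: 34 L/min ÷ 60 = 0.5667 L/s.
Vt = flow × Ti = 0.5667 L/s × 0.86 s × 1000 mL/L = 487.36 mL.
R = (PIP − Pplat)/V̇ = (29.5 − 23.5) / 0.5667 = 6.0/0.5667 = 10.588 cmH2O·s/L.
C = Vt/(Pplat − PEEP) = 487.36 / (23.5 − 13) = 487.36/10.5 = 46.415 mL/cmH2O.
τ = R × C = 10.588 × 0.04642 L/cmH2O = 0.4915 s.
t = −τ·ln(1 − 0.86) = −0.4915·ln(0.14) = 0.9663 s.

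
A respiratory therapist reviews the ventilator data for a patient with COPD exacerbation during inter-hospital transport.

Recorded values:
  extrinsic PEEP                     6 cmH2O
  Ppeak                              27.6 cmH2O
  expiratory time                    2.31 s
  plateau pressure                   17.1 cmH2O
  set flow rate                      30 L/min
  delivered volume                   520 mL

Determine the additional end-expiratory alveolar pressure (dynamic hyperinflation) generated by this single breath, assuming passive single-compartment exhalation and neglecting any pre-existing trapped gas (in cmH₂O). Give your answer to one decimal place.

1.1

Flow: 30 L/min ÷ 60 = 0.5 L/s.
R = (PIP − Pplat)/V̇ = (27.6 − 17.1) / 0.5 = 10.5/0.5 = 21.0 cmH2O·s/L.
C = Vt/(Pplat − PEEP) = 520.0 / (17.1 − 6) = 520.0/11.1 = 46.847 mL/cmH2O.
τ = R × C = 21.0 × 0.04685 L/cmH2O = 0.9839 s.
Fraction remaining = e^(−Te/τ) = e^(−2.31/0.9839) = 0.09558; trapped volume = 520.0 × 0.09558 = 49.702 mL.
Additional alveolar pressure from trapping ≈ V_trapped / C = 49.702 / 46.847 = 1.061 cmH2O.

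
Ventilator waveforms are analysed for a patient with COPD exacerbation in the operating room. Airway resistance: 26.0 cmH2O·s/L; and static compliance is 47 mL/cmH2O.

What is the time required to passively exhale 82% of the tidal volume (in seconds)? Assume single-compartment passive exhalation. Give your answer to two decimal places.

2.10

τ = R × C = 26.0 × 47 mL/cmH2O = 26.0 × 0.047 L/cmH2O = 1.222 s.
Exhaled fraction f = 1 − e^(−t/τ) → t = −τ·ln(1 − f) = −1.222·ln(0.18) = 2.095 s.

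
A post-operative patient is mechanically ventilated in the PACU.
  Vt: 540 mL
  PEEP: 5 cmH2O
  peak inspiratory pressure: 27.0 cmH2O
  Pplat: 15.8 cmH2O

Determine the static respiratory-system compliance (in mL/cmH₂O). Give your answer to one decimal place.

Cstat = Vt / (Pplat − PEEP) = 540 / (15.8 − 5) = 540 / 10.8 = 50.0 mL/cmH2O.

50.0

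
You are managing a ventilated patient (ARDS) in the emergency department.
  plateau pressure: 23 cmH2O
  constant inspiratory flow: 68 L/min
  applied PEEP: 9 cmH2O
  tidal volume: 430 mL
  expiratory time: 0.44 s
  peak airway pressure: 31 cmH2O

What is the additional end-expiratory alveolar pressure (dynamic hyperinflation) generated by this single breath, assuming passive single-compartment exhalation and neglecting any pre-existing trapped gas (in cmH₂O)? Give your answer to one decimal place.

Flow: 68 L/min ÷ 60 = 1.1333 L/s.
R = (PIP − Pplat)/V̇ = (31 − 23) / 1.1333 = 8.0/1.1333 = 7.059 cmH2O·s/L.
C = Vt/(Pplat − PEEP) = 430.0 / (23 − 9) = 430.0/14.0 = 30.714 mL/cmH2O.
τ = R × C = 7.059 × 0.03071 L/cmH2O = 0.2168 s.
Fraction remaining = e^(−Te/τ) = e^(−0.44/0.2168) = 0.1314; trapped volume = 430.0 × 0.1314 = 56.502 mL.
Additional alveolar pressure from trapping ≈ V_trapped / C = 56.502 / 30.714 = 1.84 cmH2O.

1.8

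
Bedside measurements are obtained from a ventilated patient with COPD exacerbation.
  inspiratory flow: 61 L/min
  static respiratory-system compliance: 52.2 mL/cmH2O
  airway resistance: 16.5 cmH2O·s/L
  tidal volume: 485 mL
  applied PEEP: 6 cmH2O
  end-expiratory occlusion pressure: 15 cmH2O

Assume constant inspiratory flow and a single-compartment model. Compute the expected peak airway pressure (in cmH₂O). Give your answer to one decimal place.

Flow: 61 L/min ÷ 60 = 1.0167 L/s.
Total PEEP = 15 cmH2O (set 6 + intrinsic 9); this is the baseline alveolar pressure.
Equation of motion (constant flow): PIP = Vt/C + R·V̇ + PEEP.
PIP = 485/52.2 + 16.5×1.0167 + 15 = 9.291 + 16.776 + 15 = 41.067 cmH2O.

41.1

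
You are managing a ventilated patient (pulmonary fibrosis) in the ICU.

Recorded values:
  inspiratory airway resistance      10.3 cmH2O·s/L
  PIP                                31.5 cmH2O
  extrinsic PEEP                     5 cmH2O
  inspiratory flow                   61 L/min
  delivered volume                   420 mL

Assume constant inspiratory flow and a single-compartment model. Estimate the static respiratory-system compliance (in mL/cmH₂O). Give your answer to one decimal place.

26.2

Flow: 61 L/min ÷ 60 = 1.0167 L/s.
Equation of motion (constant flow): PIP = Vt/C + R·V̇ + PEEP.
Vt/C = PIP − R·V̇ − PEEP = 31.5 − 10.3×1.0167 − 5 = 31.5 − 10.472 − 5 = 16.028 cmH2O.
C = Vt / 16.028 = 420 / 16.028 = 26.204 mL/cmH2O.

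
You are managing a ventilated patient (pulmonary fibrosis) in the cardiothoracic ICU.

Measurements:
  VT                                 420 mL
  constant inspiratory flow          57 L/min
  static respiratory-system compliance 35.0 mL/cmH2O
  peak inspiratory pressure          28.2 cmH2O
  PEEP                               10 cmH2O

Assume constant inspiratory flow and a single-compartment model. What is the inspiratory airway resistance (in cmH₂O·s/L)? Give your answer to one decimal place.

6.5

Flow: 57 L/min ÷ 60 = 0.95 L/s.
Equation of motion (constant flow): PIP = Vt/C + R·V̇ + PEEP.
R·V̇ = PIP − Vt/C − PEEP = 28.2 − 420/35.0 − 10 = 28.2 − 12.0 − 10 = 6.2 cmH2O.
R = 6.2 / 0.95 = 6.526 cmH2O·s/L.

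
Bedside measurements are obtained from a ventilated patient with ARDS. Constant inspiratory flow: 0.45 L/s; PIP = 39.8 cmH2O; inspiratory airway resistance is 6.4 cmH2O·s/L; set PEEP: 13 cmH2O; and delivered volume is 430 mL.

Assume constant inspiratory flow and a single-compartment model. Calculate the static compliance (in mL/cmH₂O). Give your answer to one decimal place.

Equation of motion (constant flow): PIP = Vt/C + R·V̇ + PEEP.
Vt/C = PIP − R·V̇ − PEEP = 39.8 − 6.4×0.45 − 13 = 39.8 − 2.88 − 13 = 23.92 cmH2O.
C = Vt / 23.92 = 430 / 23.92 = 17.977 mL/cmH2O.

18.0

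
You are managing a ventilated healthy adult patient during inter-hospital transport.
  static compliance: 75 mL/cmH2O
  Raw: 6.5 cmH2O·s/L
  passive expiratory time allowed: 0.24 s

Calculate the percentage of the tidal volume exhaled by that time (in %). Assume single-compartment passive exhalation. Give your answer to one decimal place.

38.9

τ = R × C = 6.5 × 75 mL/cmH2O = 6.5 × 0.075 L/cmH2O = 0.4875 s.
Passive exhalation: V(t)/V₀ = e^(−t/τ) = e^(−0.24/0.4875) = 0.6112.
Fraction exhaled = 1 − 0.6112 = 0.3888 → 38.88%.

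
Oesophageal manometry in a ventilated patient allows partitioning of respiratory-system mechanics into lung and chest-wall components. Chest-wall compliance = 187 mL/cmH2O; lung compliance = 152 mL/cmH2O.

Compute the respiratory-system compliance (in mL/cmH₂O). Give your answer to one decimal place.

83.8

Lung and chest wall are elastances in series: 1/Crs = 1/CL + 1/Ccw.
1/Crs = 1/152 + 1/187 = 0.01193.
Crs = 83.822 mL/cmH2O.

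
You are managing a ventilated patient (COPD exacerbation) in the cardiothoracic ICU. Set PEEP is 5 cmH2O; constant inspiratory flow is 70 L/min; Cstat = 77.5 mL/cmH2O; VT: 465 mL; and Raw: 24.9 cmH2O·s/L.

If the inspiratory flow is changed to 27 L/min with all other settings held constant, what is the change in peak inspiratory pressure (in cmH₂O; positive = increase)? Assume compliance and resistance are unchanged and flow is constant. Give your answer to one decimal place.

Flow: 70 L/min ÷ 60 = 1.1667 L/s.
New flow: 27 L/min ÷ 60 = 0.45 L/s.
PIP = Vt/C + R·V̇ + PEEP (constant-flow equation of motion).
Only the resistive term changes: ΔPIP = R × ΔV̇ = 24.9 × (0.45 − 1.1667) = 24.9 × -0.7167 = -17.846 cmH2O.

-17.8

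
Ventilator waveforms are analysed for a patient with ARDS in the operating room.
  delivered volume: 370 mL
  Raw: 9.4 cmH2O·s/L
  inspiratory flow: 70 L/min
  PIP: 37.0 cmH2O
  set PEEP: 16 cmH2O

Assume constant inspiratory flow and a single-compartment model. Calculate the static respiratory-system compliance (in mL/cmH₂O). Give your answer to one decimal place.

Flow: 70 L/min ÷ 60 = 1.1667 L/s.
Equation of motion (constant flow): PIP = Vt/C + R·V̇ + PEEP.
Vt/C = PIP − R·V̇ − PEEP = 37.0 − 9.4×1.1667 − 16 = 37.0 − 10.967 − 16 = 10.033 cmH2O.
C = Vt / 10.033 = 370 / 10.033 = 36.878 mL/cmH2O.

36.9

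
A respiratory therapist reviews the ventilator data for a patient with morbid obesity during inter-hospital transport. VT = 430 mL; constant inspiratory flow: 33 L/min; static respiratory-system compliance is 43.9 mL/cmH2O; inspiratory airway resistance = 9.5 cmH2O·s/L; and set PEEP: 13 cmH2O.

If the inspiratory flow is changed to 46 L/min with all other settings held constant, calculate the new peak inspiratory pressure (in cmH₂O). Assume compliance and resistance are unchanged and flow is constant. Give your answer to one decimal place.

30.1

Flow: 33 L/min ÷ 60 = 0.55 L/s.
New flow: 46 L/min ÷ 60 = 0.7667 L/s.
PIP = Vt/C + R·V̇ + PEEP (constant-flow equation of motion).
Only the resistive term changes: ΔPIP = R × ΔV̇ = 9.5 × (0.7667 − 0.55) = 9.5 × 0.2167 = 2.059 cmH2O.
Original PIP = 430/43.9 + 9.5×0.55 + 13 = 28.02 cmH2O; new PIP = 28.02 + (2.059) = 30.079 cmH2O.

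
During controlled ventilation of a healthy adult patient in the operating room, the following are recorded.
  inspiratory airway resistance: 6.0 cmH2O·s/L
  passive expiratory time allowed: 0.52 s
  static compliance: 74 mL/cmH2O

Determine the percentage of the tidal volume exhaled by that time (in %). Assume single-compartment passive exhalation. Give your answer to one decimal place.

69.0

τ = R × C = 6.0 × 74 mL/cmH2O = 6.0 × 0.074 L/cmH2O = 0.444 s.
Passive exhalation: V(t)/V₀ = e^(−t/τ) = e^(−0.52/0.444) = 0.31.
Fraction exhaled = 1 − 0.31 = 0.69 → 69.0%.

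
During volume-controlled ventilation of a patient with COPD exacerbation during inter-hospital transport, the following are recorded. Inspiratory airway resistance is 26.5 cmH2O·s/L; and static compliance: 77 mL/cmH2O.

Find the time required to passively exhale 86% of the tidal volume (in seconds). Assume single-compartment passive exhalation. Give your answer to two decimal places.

τ = R × C = 26.5 × 77 mL/cmH2O = 26.5 × 0.077 L/cmH2O = 2.041 s.
Exhaled fraction f = 1 − e^(−t/τ) → t = −τ·ln(1 − f) = −2.041·ln(0.14) = 4.013 s.

4.01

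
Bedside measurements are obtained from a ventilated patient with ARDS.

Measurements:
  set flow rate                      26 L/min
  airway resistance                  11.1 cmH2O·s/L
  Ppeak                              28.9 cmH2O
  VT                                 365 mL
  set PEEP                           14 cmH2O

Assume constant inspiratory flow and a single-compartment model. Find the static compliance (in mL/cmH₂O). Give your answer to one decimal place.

36.2

Flow: 26 L/min ÷ 60 = 0.4333 L/s.
Equation of motion (constant flow): PIP = Vt/C + R·V̇ + PEEP.
Vt/C = PIP − R·V̇ − PEEP = 28.9 − 11.1×0.4333 − 14 = 28.9 − 4.81 − 14 = 10.09 cmH2O.
C = Vt / 10.09 = 365 / 10.09 = 36.174 mL/cmH2O.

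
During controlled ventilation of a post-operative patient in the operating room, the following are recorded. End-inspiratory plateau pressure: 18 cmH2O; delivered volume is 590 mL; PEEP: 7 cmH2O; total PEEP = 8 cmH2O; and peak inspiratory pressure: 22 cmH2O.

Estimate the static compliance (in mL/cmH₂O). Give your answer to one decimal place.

59.0

End-expiratory occlusion gives total PEEP = 8 cmH2O (intrinsic PEEP = 8 − 7 = 1). Use total PEEP for the elastic gradient.
Cstat = Vt / (Pplat − PEEPtotal) = 590 / (18 − 8) = 590 / 10.0 = 59.0 mL/cmH2O.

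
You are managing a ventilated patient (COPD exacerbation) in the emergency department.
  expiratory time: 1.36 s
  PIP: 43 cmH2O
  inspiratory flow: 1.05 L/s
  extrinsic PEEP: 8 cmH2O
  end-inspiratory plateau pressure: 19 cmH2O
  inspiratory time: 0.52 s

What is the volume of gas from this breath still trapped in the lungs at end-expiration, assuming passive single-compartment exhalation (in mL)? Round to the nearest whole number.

Vt = flow × Ti = 1.05 L/s × 0.52 s × 1000 mL/L = 546.0 mL.
R = (PIP − Pplat)/V̇ = (43 − 19) / 1.05 = 24.0/1.05 = 22.857 cmH2O·s/L.
C = Vt/(Pplat − PEEP) = 546.0 / (19 − 8) = 546.0/11.0 = 49.636 mL/cmH2O.
τ = R × C = 22.857 × 0.04964 L/cmH2O = 1.135 s.
Fraction remaining = e^(−Te/τ) = e^(−1.36/1.135) = 0.3017.
Trapped volume = 546.0 × 0.3017 = 164.73 mL.

165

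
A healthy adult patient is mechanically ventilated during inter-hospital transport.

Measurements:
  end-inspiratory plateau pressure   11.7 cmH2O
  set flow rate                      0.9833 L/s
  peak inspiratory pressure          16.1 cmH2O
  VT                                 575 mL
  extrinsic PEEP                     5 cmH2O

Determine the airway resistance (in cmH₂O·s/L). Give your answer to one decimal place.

4.5

Raw = (PIP − Pplat) / flow = (16.1 − 11.7) / 0.9833 = 4.4 / 0.9833 = 4.475 cmH2O·s/L.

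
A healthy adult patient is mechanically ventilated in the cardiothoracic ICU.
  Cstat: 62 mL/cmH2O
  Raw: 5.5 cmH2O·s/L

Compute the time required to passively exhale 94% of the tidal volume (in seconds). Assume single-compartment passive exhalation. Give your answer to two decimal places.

τ = R × C = 5.5 × 62 mL/cmH2O = 5.5 × 0.062 L/cmH2O = 0.341 s.
Exhaled fraction f = 1 − e^(−t/τ) → t = −τ·ln(1 − f) = −0.341·ln(0.06) = 0.9594 s.

0.96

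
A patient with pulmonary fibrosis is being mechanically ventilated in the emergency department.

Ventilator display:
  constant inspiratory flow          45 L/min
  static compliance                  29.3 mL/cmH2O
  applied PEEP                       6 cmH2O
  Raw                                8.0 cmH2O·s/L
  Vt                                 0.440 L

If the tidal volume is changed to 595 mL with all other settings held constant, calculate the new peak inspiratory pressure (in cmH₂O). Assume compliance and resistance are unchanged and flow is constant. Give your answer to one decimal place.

Flow: 45 L/min ÷ 60 = 0.75 L/s.
PIP = Vt/C + R·V̇ + PEEP (constant-flow equation of motion).
Only the elastic term changes: ΔPIP = ΔVt / C = (595 − 440) / 29.3 = 5.29 cmH2O.
Original PIP = 440/29.3 + 8.0×0.75 + 6 = 27.017 cmH2O; new PIP = 27.017 + (5.29) = 32.307 cmH2O.

32.3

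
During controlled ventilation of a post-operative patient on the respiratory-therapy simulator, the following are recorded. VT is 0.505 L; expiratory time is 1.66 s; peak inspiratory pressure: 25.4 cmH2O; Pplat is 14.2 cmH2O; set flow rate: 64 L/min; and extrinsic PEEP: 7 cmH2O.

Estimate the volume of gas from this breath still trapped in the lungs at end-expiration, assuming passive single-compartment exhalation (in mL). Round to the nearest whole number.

53

Flow: 64 L/min ÷ 60 = 1.0667 L/s.
R = (PIP − Pplat)/V̇ = (25.4 − 14.2) / 1.0667 = 11.2/1.0667 = 10.5 cmH2O·s/L.
C = Vt/(Pplat − PEEP) = 505.0 / (14.2 − 7) = 505.0/7.2 = 70.139 mL/cmH2O.
τ = R × C = 10.5 × 0.07014 L/cmH2O = 0.7365 s.
Fraction remaining = e^(−Te/τ) = e^(−1.66/0.7365) = 0.105.
Trapped volume = 505.0 × 0.105 = 53.025 mL.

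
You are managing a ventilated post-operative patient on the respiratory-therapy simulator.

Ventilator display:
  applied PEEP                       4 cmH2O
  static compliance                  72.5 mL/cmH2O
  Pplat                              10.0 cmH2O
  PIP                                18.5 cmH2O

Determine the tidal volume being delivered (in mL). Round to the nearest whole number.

435

Vt = Cstat × (Pplat − PEEP) = 72.5 × (10.0 − 4) = 72.5 × 6.0 = 435.0 mL.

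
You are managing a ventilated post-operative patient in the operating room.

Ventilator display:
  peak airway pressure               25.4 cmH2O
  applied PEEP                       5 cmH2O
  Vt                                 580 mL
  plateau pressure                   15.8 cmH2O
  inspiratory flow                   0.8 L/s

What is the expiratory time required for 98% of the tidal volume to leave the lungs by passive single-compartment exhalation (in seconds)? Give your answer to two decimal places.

2.52

R = (PIP − Pplat)/V̇ = (25.4 − 15.8) / 0.8 = 9.6/0.8 = 12.0 cmH2O·s/L.
C = Vt/(Pplat − PEEP) = 580.0 / (15.8 − 5) = 580.0/10.8 = 53.704 mL/cmH2O.
τ = R × C = 12.0 × 0.0537 L/cmH2O = 0.6444 s.
t = −τ·ln(1 − 0.98) = −0.6444·ln(0.02) = 2.521 s.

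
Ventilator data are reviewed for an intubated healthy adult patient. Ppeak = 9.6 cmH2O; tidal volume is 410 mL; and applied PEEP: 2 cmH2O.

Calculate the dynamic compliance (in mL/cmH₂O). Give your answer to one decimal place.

53.9

Dynamic compliance = Vt / (PIP − PEEP) = 410 / (9.6 − 2) = 410 / 7.6 = 53.947 mL/cmH2O.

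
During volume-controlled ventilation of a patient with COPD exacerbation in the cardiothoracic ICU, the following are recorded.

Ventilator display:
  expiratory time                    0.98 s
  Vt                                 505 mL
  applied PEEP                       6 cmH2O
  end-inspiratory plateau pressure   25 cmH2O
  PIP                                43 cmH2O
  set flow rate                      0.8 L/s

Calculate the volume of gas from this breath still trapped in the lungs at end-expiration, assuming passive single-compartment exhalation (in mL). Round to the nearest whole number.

R = (PIP − Pplat)/V̇ = (43 − 25) / 0.8 = 18.0/0.8 = 22.5 cmH2O·s/L.
C = Vt/(Pplat − PEEP) = 505.0 / (25 − 6) = 505.0/19.0 = 26.579 mL/cmH2O.
τ = R × C = 22.5 × 0.02658 L/cmH2O = 0.5981 s.
Fraction remaining = e^(−Te/τ) = e^(−0.98/0.5981) = 0.1943.
Trapped volume = 505.0 × 0.1943 = 98.122 mL.

98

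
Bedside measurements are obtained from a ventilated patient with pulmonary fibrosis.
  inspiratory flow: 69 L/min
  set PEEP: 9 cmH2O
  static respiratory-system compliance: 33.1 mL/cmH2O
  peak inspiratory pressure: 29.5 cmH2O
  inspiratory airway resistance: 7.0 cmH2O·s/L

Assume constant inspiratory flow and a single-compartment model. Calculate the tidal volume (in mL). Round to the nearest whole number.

Flow: 69 L/min ÷ 60 = 1.15 L/s.
Equation of motion (constant flow): PIP = Vt/C + R·V̇ + PEEP.
Vt/C = PIP − R·V̇ − PEEP = 29.5 − 8.05 − 9 = 12.45 cmH2O.
Vt = C × 12.45 = 33.1 × 12.45 = 412.1 mL.

412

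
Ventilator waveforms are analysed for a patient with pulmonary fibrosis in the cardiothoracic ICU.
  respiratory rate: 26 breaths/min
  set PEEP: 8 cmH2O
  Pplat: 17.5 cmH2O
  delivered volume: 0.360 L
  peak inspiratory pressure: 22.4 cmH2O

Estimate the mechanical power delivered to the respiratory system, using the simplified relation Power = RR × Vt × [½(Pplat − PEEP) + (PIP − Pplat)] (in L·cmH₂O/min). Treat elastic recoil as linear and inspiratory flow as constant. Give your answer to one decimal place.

Per-breath work = Vt × [½(Pplat−PEEP) + (PIP−Pplat)] = 0.360 × [0.5×9.5 + 4.9] = 0.360 × 9.65 = 3.474 L·cmH2O.
Power = 26 × 3.474 = 90.324 L·cmH2O/min.

90.3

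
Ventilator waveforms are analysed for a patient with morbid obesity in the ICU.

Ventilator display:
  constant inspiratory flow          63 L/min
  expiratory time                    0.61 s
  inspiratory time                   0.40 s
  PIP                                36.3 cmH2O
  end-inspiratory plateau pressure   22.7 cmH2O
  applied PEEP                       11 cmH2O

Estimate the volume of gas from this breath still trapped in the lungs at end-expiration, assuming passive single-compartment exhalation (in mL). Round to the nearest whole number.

113

Flow: 63 L/min ÷ 60 = 1.05 L/s.
Vt = flow × Ti = 1.05 L/s × 0.40 s × 1000 mL/L = 420.0 mL.
R = (PIP − Pplat)/V̇ = (36.3 − 22.7) / 1.05 = 13.6/1.05 = 12.952 cmH2O·s/L.
C = Vt/(Pplat − PEEP) = 420.0 / (22.7 − 11) = 420.0/11.7 = 35.897 mL/cmH2O.
τ = R × C = 12.952 × 0.0359 L/cmH2O = 0.465 s.
Fraction remaining = e^(−Te/τ) = e^(−0.61/0.465) = 0.2693.
Trapped volume = 420.0 × 0.2693 = 113.11 mL.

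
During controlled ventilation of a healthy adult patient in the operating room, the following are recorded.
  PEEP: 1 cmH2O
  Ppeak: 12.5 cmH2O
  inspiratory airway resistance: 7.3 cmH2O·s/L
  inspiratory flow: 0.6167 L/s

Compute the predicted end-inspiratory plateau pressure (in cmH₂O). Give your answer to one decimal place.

Pplat = PIP − Raw × flow = 12.5 − 7.3 × 0.6167 = 12.5 − 4.502 = 7.998 cmH2O.

8.0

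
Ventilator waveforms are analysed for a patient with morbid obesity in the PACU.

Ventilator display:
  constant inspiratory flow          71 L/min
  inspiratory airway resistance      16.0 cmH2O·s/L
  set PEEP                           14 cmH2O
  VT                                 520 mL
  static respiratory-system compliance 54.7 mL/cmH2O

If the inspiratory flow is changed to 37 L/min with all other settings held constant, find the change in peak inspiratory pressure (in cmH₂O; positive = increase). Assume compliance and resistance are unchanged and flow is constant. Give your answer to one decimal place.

Flow: 71 L/min ÷ 60 = 1.1833 L/s.
New flow: 37 L/min ÷ 60 = 0.6167 L/s.
PIP = Vt/C + R·V̇ + PEEP (constant-flow equation of motion).
Only the resistive term changes: ΔPIP = R × ΔV̇ = 16.0 × (0.6167 − 1.1833) = 16.0 × -0.5666 = -9.066 cmH2O.

-9.1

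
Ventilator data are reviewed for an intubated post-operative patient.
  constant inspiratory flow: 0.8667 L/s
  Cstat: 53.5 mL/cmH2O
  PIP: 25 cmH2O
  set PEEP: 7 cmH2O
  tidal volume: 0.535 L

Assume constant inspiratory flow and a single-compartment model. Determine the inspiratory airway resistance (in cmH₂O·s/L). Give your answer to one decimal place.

9.2

Equation of motion (constant flow): PIP = Vt/C + R·V̇ + PEEP.
R·V̇ = PIP − Vt/C − PEEP = 25 − 535/53.5 − 7 = 25 − 10.0 − 7 = 8.0 cmH2O.
R = 8.0 / 0.8667 = 9.23 cmH2O·s/L.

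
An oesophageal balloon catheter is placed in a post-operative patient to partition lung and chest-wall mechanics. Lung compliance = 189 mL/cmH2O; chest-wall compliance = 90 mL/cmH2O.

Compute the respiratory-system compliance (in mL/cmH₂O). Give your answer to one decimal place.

Lung and chest wall are elastances in series: 1/Crs = 1/CL + 1/Ccw.
1/Crs = 1/189 + 1/90 = 0.0164.
Crs = 60.976 mL/cmH2O.

61.0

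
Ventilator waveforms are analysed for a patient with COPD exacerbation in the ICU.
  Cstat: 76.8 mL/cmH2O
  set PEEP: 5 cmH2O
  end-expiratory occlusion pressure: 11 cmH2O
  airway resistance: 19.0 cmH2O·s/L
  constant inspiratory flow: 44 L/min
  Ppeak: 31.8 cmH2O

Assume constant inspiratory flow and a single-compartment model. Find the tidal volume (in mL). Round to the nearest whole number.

Flow: 44 L/min ÷ 60 = 0.7333 L/s.
Total PEEP = 11 cmH2O (set 5 + intrinsic 6); this is the baseline alveolar pressure.
Equation of motion (constant flow): PIP = Vt/C + R·V̇ + PEEP.
Vt/C = PIP − R·V̇ − PEEP = 31.8 − 13.933 − 11 = 6.867 cmH2O.
Vt = C × 6.867 = 76.8 × 6.867 = 527.39 mL.

527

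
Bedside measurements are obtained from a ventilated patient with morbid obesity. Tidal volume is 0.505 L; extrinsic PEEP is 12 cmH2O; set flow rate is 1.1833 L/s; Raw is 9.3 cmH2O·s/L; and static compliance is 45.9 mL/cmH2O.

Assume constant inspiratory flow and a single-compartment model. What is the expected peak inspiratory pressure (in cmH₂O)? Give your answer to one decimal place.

Equation of motion (constant flow): PIP = Vt/C + R·V̇ + PEEP.
PIP = 505/45.9 + 9.3×1.1833 + 12 = 11.002 + 11.005 + 12 = 34.007 cmH2O.

34.0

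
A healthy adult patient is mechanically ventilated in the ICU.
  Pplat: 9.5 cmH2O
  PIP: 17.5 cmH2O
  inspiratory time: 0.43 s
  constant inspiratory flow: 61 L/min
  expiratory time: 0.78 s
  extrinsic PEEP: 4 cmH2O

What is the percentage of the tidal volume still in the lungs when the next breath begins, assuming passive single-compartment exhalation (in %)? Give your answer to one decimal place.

Flow: 61 L/min ÷ 60 = 1.0167 L/s.
Vt = flow × Ti = 1.0167 L/s × 0.43 s × 1000 mL/L = 437.18 mL.
R = (PIP − Pplat)/V̇ = (17.5 − 9.5) / 1.0167 = 8.0/1.0167 = 7.869 cmH2O·s/L.
C = Vt/(Pplat − PEEP) = 437.18 / (9.5 − 4) = 437.18/5.5 = 79.487 mL/cmH2O.
τ = R × C = 7.869 × 0.07949 L/cmH2O = 0.6255 s.
Fraction remaining at end-expiration = e^(−Te/τ) = e^(−0.78/0.6255) = 0.2874 → 28.74%.

28.7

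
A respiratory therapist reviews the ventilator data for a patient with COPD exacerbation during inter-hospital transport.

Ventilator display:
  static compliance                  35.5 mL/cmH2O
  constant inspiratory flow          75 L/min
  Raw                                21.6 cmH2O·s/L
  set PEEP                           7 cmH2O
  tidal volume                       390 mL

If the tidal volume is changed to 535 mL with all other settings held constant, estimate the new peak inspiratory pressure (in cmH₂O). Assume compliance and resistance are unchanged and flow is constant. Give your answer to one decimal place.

Flow: 75 L/min ÷ 60 = 1.25 L/s.
PIP = Vt/C + R·V̇ + PEEP (constant-flow equation of motion).
Only the elastic term changes: ΔPIP = ΔVt / C = (535 − 390) / 35.5 = 4.085 cmH2O.
Original PIP = 390/35.5 + 21.6×1.25 + 7 = 44.986 cmH2O; new PIP = 44.986 + (4.085) = 49.071 cmH2O.

49.1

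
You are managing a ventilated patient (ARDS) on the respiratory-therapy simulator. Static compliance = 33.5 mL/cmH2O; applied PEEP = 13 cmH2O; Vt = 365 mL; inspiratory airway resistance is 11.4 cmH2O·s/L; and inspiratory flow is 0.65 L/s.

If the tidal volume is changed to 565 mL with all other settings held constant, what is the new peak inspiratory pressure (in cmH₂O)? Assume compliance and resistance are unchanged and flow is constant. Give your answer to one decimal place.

PIP = Vt/C + R·V̇ + PEEP (constant-flow equation of motion).
Only the elastic term changes: ΔPIP = ΔVt / C = (565 − 365) / 33.5 = 5.97 cmH2O.
Original PIP = 365/33.5 + 11.4×0.65 + 13 = 31.306 cmH2O; new PIP = 31.306 + (5.97) = 37.276 cmH2O.

37.3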